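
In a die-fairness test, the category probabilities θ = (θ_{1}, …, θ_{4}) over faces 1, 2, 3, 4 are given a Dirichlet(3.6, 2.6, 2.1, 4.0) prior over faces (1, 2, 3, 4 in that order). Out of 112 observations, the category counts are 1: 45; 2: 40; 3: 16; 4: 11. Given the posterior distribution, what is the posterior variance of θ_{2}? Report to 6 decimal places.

0.001798

The Dirichlet prior is conjugate to the Multinomial likelihood: each posterior αⱼ = prior αⱼ + observed count nⱼ.
Posterior concentration: (48.6, 42.6, 18.1, 15.0), total = 124.3.
Var[θ_j] = α_j(Σα−α_j)/((Σα)²(Σα+1)) = 42.6·81.7/(124.3²·125.3) = 0.001798.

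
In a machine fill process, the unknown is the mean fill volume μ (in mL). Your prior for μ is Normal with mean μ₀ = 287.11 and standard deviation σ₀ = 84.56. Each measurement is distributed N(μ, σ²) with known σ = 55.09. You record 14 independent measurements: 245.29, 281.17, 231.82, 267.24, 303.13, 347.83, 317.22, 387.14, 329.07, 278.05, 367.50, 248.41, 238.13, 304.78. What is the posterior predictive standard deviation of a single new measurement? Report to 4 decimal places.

56.9676

For Normal data with known variance σ², a Normal(μ₀, σ₀²) prior on μ is conjugate. Posterior precision = 1/σ₀² + n/σ²; posterior mean is the precision-weighted average of μ₀ and x̄.
σ₀² = 84.56² = 7150.3936, σ² = 55.09² = 3034.9081; σ² + n·σ₀² = 3034.9081 + 14·7150.3936 = 103140.4185.
Posterior precision = 1/σ₀² + n/σ² = 1/7150.3936 + 14/3034.9081 = (σ² + n·σ₀²)/(σ₀²σ²) = 103140.4185/(7150.3936·3034.9081); posterior variance σₙ² = σ₀²σ²/(σ² + n·σ₀²) = 7150.3936·3034.9081/103140.4185 = 210.400421.
Predictive variance for one new observation = σₙ² + σ² = 7150.3936·3034.9081/103140.4185 + 3034.9081 = σ²·(σ₀² + 103140.4185)/103140.4185 = 3034.9081·110290.8121/103140.4185 = 3245.308521; SD = √(3034.9081·110290.8121/103140.4185) = 56.9676.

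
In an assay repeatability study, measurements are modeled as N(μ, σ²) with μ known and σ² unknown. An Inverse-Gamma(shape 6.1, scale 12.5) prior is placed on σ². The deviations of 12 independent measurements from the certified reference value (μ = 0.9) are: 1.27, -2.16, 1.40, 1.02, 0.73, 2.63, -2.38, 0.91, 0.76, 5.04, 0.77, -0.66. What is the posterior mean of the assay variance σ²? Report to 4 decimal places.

With known mean μ and an Inverse-Gamma(α, β) prior on σ², the Normal likelihood is conjugate: posterior is Inv-Gamma(α + n/2, β + Σ(xᵢ−μ)²/2).
Σ(xᵢ−μ)² = (1.27)² + (-2.16)² + (1.40)² + (1.02)² + (0.73)² + (2.63)² + (-2.38)² + (0.91)² + (0.76)² + (5.04)² + (0.77)² + (-0.66)² = 50.2289.
Posterior: Inv-Gamma(6.1 + 12/2, 12.5 + 50.2289/2) = Inv-Gamma(12.10, 37.61445).
E[σ²|data] = β/(α−1) = 37.61445/11.10 = 3.3887.

3.3887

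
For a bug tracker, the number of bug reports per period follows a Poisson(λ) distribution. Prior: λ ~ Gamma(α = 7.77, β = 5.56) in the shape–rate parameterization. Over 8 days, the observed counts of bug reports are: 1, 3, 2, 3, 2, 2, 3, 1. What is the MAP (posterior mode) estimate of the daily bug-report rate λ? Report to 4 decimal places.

With a Gamma(shape α, rate β) prior, the Poisson likelihood is conjugate: the posterior is Gamma(α + ΣXᵢ, β + n).
Sum of counts S = 17 over n = 8 days.
Posterior: Gamma(α+S, β+n) = Gamma(7.77+17, 5.56+8) = Gamma(24.77, 13.56).
Mode of Gamma(α,β) for α≥1 is (α−1)/β = 23.77/13.56 = 1.7529.

1.7529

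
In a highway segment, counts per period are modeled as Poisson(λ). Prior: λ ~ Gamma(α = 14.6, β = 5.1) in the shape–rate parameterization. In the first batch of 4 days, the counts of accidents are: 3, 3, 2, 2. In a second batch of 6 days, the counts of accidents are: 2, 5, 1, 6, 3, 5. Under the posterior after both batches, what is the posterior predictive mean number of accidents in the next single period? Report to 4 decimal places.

3.0861

With a Gamma(shape α, rate β) prior, the Poisson likelihood is conjugate: the posterior is Gamma(α + ΣXᵢ, β + n).
Batch 1: sum of counts S = 10 over n = 4 days.
After batch 1: Gamma(α+S, β+n) = Gamma(14.6+10, 5.1+4) = Gamma(24.6, 9.1).
Batch 2: sum of counts S = 22 over n = 6 days.
After batch 2: Gamma(α+S, β+n) = Gamma(24.6+22, 9.1+6) = Gamma(46.6, 15.1).
The predictive distribution for one future period is NegBinom with mean α/β = 3.0861.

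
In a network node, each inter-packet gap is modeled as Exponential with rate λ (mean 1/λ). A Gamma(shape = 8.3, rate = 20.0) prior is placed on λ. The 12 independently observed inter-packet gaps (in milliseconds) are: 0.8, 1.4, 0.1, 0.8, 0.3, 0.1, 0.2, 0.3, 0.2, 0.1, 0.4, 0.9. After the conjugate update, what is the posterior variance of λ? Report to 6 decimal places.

With a Gamma(shape α, rate β) prior on the exponential rate λ, the posterior after n observations with total T = Σxᵢ is Gamma(α+n, β+T).
Sum of observations T = 5.6 milliseconds; n = 12.
Posterior: Gamma(8.3+12, 20.0+5.6) = Gamma(20.3, 25.6).
Var = α/β² = 0.030975.

0.030975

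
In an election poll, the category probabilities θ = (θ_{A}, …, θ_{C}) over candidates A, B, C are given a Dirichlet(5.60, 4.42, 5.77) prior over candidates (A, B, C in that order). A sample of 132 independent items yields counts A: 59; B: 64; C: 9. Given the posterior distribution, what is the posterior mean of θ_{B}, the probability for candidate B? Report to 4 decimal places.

The Dirichlet prior is conjugate to the Multinomial likelihood: each posterior αⱼ = prior αⱼ + observed count nⱼ.
Posterior concentration: (64.60, 68.42, 14.77), total = 147.79.
E[θ_{B}|data] = α_{B}/Σα = 68.42/147.79 = 0.4630.

0.4630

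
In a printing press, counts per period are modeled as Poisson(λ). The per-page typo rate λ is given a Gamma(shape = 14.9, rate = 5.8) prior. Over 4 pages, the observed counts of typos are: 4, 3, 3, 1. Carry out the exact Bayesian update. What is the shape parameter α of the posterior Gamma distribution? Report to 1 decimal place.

25.9

With a Gamma(shape α, rate β) prior, the Poisson likelihood is conjugate: the posterior is Gamma(α + ΣXᵢ, β + n).
Sum of counts S = 11 over n = 4 pages.
Posterior: Gamma(α+S, β+n) = Gamma(14.9+11, 5.8+4) = Gamma(25.9, 9.8).
Posterior α = 25.9.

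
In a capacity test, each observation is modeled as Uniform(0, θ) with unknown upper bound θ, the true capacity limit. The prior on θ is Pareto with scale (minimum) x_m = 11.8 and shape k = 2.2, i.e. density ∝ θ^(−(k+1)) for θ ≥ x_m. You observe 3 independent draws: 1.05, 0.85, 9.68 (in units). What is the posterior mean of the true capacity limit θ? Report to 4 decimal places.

14.6095

A Pareto(scale x_m, shape k) prior on the upper bound θ of Uniform(0, θ) is conjugate: posterior is Pareto(max(x_m, max xᵢ), k + n).
Sample maximum = 9.68; prior scale x_m = 11.8 → posterior scale = max = 11.80.
Posterior shape = 2.2 + 3 = 5.2.
E[θ|data] = k·x_m/(k−1) = 5.2·11.80/4.2 = 14.6095.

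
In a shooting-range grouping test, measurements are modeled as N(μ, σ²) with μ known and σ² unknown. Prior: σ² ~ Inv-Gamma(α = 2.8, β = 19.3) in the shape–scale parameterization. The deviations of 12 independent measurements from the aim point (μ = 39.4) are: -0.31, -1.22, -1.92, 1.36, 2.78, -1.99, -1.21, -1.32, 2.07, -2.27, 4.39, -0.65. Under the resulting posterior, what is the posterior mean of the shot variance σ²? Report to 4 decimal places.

5.7531

With known mean μ and an Inverse-Gamma(α, β) prior on σ², the Normal likelihood is conjugate: posterior is Inv-Gamma(α + n/2, β + Σ(xᵢ−μ)²/2).
Σ(xᵢ−μ)² = (-0.31)² + (-1.22)² + (-1.92)² + (1.36)² + (2.78)² + (-1.99)² + (-1.21)² + (-1.32)² + (2.07)² + (-2.27)² + (4.39)² + (-0.65)² = 51.1479.
Posterior: Inv-Gamma(2.8 + 12/2, 19.3 + 51.1479/2) = Inv-Gamma(8.80, 44.87395).
E[σ²|data] = β/(α−1) = 44.87395/7.80 = 5.7531.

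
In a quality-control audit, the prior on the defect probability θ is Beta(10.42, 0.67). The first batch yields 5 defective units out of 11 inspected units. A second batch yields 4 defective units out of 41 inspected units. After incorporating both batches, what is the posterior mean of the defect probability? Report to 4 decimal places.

0.3078

The Beta prior is conjugate to a Binomial/Bernoulli likelihood; the update adds successes to α and failures to β.
After batch 1: Beta(10.42+5, 0.67+6) = Beta(15.42, 6.67).
After batch 2: Beta(15.42+4, 6.67+37) = Beta(19.42, 43.67).
Posterior mean = α/(α+β) = 19.42/63.09 = 0.3078.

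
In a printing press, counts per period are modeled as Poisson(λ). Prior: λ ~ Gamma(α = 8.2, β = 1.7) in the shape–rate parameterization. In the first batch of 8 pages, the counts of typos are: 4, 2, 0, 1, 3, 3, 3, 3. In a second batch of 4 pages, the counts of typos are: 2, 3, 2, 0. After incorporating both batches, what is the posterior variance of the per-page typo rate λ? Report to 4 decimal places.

With a Gamma(shape α, rate β) prior, the Poisson likelihood is conjugate: the posterior is Gamma(α + ΣXᵢ, β + n).
Batch 1: sum of counts S = 19 over n = 8 pages.
After batch 1: Gamma(α+S, β+n) = Gamma(8.2+19, 1.7+8) = Gamma(27.2, 9.7).
Batch 2: sum of counts S = 7 over n = 4 pages.
After batch 2: Gamma(α+S, β+n) = Gamma(27.2+7, 9.7+4) = Gamma(34.2, 13.7).
Var = α/β² = 34.2/13.7² = 0.1822.

0.1822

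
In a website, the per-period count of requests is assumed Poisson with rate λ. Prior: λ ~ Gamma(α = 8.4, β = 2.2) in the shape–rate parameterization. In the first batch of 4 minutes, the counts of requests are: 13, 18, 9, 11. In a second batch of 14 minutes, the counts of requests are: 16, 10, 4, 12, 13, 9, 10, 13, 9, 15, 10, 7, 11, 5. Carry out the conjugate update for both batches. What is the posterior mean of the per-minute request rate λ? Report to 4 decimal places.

With a Gamma(shape α, rate β) prior, the Poisson likelihood is conjugate: the posterior is Gamma(α + ΣXᵢ, β + n).
Batch 1: sum of counts S = 51 over n = 4 minutes.
After batch 1: Gamma(α+S, β+n) = Gamma(8.4+51, 2.2+4) = Gamma(59.4, 6.2).
Batch 2: sum of counts S = 144 over n = 14 minutes.
After batch 2: Gamma(α+S, β+n) = Gamma(59.4+144, 6.2+14) = Gamma(203.4, 20.2).
Posterior mean = α/β = 203.4/20.2 = 10.0693.

10.0693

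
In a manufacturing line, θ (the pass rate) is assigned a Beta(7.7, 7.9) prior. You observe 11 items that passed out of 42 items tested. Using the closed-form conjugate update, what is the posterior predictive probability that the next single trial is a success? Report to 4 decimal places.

0.3247

The Beta prior is conjugate to a Binomial/Bernoulli likelihood; the update adds successes to α and failures to β.
Posterior: Beta(α+k, β+n−k) = Beta(7.7+11, 7.9+31) = Beta(18.7, 38.9).
For a single future Bernoulli trial, P(success | data) = α/(α+β) = 0.3247.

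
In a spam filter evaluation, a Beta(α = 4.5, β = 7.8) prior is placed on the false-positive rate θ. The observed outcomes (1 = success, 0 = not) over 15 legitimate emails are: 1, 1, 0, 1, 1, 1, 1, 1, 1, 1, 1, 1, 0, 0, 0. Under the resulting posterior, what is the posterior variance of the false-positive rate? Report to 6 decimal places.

The Beta prior is conjugate to a Binomial/Bernoulli likelihood; the update adds successes to α and failures to β.
Posterior: Beta(α+k, β+n−k) = Beta(4.5+11, 7.8+4) = Beta(15.5, 11.8).
Var = αβ/((α+β)²(α+β+1)) = 15.5·11.8/(27.3²·28.3) = 0.008672.

0.008672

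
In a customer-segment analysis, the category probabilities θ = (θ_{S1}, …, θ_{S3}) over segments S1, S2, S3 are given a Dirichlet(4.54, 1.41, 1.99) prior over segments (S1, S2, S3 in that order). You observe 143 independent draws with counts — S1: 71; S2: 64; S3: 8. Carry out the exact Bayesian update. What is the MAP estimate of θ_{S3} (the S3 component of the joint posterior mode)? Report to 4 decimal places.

The Dirichlet prior is conjugate to the Multinomial likelihood: each posterior αⱼ = prior αⱼ + observed count nⱼ.
Posterior concentration: (75.54, 65.41, 9.99), total = 150.94.
Joint mode component: (α_{S3}−1)/(Σα−K) = 8.99/147.94 = 0.0608.

0.0608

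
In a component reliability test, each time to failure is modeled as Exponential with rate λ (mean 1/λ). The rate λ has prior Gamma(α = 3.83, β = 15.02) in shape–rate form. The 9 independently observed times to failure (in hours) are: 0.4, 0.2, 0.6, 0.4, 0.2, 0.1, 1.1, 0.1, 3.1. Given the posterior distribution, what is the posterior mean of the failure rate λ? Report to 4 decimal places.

0.6046

With a Gamma(shape α, rate β) prior on the exponential rate λ, the posterior after n observations with total T = Σxᵢ is Gamma(α+n, β+T).
Sum of observations T = 6.2 hours; n = 9.
Posterior: Gamma(3.83+9, 15.02+6.2) = Gamma(12.83, 21.22).
Posterior mean of λ = α/β = 12.83/21.22 = 0.6046.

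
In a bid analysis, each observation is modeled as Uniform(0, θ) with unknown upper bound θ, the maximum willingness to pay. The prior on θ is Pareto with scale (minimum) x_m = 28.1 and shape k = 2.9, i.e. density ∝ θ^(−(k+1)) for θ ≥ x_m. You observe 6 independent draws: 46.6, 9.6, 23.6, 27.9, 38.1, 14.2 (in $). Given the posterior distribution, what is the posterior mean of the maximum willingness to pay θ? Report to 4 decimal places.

52.4987

A Pareto(scale x_m, shape k) prior on the upper bound θ of Uniform(0, θ) is conjugate: posterior is Pareto(max(x_m, max xᵢ), k + n).
Sample maximum = 46.6; prior scale x_m = 28.1 → posterior scale = max = 46.6.
Posterior shape = 2.9 + 6 = 8.9.
E[θ|data] = k·x_m/(k−1) = 8.9·46.6/7.9 = 52.4987.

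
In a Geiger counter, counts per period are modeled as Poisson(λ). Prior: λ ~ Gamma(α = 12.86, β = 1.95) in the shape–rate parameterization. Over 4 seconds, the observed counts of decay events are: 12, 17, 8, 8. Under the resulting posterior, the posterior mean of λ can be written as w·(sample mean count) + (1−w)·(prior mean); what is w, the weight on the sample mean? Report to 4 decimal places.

0.6723

With a Gamma(shape α, rate β) prior, the Poisson likelihood is conjugate: the posterior is Gamma(α + ΣXᵢ, β + n).
Posterior mean = (α₀+S)/(β₀+n) = [n/(β₀+n)]·(S/n) + [β₀/(β₀+n)]·(α₀/β₀), so only n and β₀ enter the weight.
Weight on data w = n/(β₀+n) = 4/(1.95+4) = 4/5.95 = 0.6723.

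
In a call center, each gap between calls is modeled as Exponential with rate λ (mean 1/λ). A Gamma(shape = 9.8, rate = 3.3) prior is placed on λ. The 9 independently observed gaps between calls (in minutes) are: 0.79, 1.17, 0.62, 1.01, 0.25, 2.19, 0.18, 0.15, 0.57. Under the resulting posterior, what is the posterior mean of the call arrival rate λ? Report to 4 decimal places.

1.8377

With a Gamma(shape α, rate β) prior on the exponential rate λ, the posterior after n observations with total T = Σxᵢ is Gamma(α+n, β+T).
Sum of observations T = 6.93 minutes; n = 9.
Posterior: Gamma(9.8+9, 3.3+6.93) = Gamma(18.8, 10.23).
Posterior mean of λ = α/β = 18.8/10.23 = 1.8377.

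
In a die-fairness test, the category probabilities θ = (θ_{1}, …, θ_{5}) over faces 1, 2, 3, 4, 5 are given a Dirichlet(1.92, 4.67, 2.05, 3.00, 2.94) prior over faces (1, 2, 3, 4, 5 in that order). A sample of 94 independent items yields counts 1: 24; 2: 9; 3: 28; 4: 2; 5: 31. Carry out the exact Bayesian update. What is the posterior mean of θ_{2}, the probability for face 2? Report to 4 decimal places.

The Dirichlet prior is conjugate to the Multinomial likelihood: each posterior αⱼ = prior αⱼ + observed count nⱼ.
Posterior concentration: (25.92, 13.67, 30.05, 5.00, 33.94), total = 108.58.
E[θ_{2}|data] = α_{2}/Σα = 13.67/108.58 = 0.1259.

0.1259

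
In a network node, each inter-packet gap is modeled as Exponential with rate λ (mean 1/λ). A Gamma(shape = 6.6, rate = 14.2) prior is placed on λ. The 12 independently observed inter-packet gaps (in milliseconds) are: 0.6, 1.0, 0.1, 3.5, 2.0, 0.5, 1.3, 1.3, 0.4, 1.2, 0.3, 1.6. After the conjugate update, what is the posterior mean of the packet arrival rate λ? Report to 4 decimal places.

With a Gamma(shape α, rate β) prior on the exponential rate λ, the posterior after n observations with total T = Σxᵢ is Gamma(α+n, β+T).
Sum of observations T = 13.8 milliseconds; n = 12.
Posterior: Gamma(6.6+12, 14.2+13.8) = Gamma(18.6, 28.0).
Posterior mean of λ = α/β = 18.6/28.0 = 0.6643.

0.6643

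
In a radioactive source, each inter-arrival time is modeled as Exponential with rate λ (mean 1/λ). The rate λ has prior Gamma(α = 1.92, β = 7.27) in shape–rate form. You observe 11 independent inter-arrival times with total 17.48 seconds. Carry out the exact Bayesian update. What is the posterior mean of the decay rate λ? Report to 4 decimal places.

0.5220

With a Gamma(shape α, rate β) prior on the exponential rate λ, the posterior after n observations with total T = Σxᵢ is Gamma(α+n, β+T).
Posterior: Gamma(1.92+11, 7.27+17.48) = Gamma(12.92, 24.75).
Posterior mean of λ = α/β = 12.92/24.75 = 0.5220.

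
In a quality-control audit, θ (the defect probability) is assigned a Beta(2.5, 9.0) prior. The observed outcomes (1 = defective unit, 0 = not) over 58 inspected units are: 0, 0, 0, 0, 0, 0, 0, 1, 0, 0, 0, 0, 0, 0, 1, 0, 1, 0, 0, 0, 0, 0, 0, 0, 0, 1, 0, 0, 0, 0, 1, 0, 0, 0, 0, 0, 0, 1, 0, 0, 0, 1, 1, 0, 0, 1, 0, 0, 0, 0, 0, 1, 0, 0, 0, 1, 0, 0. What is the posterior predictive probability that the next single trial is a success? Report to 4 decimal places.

0.1942

The Beta prior is conjugate to a Binomial/Bernoulli likelihood; the update adds successes to α and failures to β.
Posterior: Beta(α+k, β+n−k) = Beta(2.5+11, 9.0+47) = Beta(13.5, 56.0).
For a single future Bernoulli trial, P(success | data) = α/(α+β) = 0.1942.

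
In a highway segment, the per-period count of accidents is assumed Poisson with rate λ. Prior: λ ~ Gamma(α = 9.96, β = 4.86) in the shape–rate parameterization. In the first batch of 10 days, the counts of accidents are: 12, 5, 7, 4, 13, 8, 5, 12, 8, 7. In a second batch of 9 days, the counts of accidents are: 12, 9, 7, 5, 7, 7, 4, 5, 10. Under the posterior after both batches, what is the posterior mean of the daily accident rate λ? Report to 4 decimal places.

With a Gamma(shape α, rate β) prior, the Poisson likelihood is conjugate: the posterior is Gamma(α + ΣXᵢ, β + n).
Batch 1: sum of counts S = 81 over n = 10 days.
After batch 1: Gamma(α+S, β+n) = Gamma(9.96+81, 4.86+10) = Gamma(90.96, 14.86).
Batch 2: sum of counts S = 66 over n = 9 days.
After batch 2: Gamma(α+S, β+n) = Gamma(90.96+66, 14.86+9) = Gamma(156.96, 23.86).
Posterior mean = α/β = 156.96/23.86 = 6.5784.

6.5784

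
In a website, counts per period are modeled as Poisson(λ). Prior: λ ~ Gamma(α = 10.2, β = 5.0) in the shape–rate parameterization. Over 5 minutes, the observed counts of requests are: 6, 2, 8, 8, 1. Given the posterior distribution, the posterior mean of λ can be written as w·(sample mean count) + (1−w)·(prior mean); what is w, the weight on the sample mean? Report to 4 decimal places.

With a Gamma(shape α, rate β) prior, the Poisson likelihood is conjugate: the posterior is Gamma(α + ΣXᵢ, β + n).
Posterior mean = (α₀+S)/(β₀+n) = [n/(β₀+n)]·(S/n) + [β₀/(β₀+n)]·(α₀/β₀), so only n and β₀ enter the weight.
Weight on data w = n/(β₀+n) = 5/(5.0+5) = 5/10.0 = 0.5000.

0.5000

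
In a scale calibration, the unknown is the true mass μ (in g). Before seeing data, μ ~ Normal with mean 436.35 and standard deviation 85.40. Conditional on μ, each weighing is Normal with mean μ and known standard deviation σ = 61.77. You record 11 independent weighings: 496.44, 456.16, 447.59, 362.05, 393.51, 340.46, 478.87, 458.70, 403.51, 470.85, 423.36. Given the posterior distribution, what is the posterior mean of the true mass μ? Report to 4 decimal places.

430.4185

For Normal data with known variance σ², a Normal(μ₀, σ₀²) prior on μ is conjugate. Posterior precision = 1/σ₀² + n/σ²; posterior mean is the precision-weighted average of μ₀ and x̄.
Σxᵢ = 496.44 + 456.16 + 447.59 + 362.05 + 393.51 + 340.46 + 478.87 + 458.70 + 403.51 + 470.85 + 423.36 = 4731.5, so n·x̄ = 4731.5.
σ₀² = 85.40² = 7293.16, σ² = 61.77² = 3815.5329; σ² + n·σ₀² = 3815.5329 + 11·7293.16 = 84040.2929.
Posterior mean = (μ₀/σ₀² + n·x̄/σ²)/(1/σ₀² + n/σ²) = (σ²·μ₀ + σ₀²·n·x̄)/(σ² + n·σ₀²) = (3815.5329·436.35 + 7293.16·4731.5)/84040.2929 = 36172494.320915/84040.2929 = 430.4185.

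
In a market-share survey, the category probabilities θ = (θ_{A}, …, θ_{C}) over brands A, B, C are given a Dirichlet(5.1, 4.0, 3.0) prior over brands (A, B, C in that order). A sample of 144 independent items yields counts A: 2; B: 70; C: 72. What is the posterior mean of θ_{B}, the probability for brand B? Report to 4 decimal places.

0.4741

The Dirichlet prior is conjugate to the Multinomial likelihood: each posterior αⱼ = prior αⱼ + observed count nⱼ.
Posterior concentration: (7.1, 74.0, 75.0), total = 156.1.
E[θ_{B}|data] = α_{B}/Σα = 74.0/156.1 = 0.4741.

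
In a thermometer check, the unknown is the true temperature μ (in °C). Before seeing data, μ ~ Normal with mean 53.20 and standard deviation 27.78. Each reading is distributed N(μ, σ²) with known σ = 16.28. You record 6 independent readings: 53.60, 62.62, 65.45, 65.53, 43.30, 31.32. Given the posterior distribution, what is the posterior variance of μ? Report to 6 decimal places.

For Normal data with known variance σ², a Normal(μ₀, σ₀²) prior on μ is conjugate. Posterior precision = 1/σ₀² + n/σ²; posterior mean is the precision-weighted average of μ₀ and x̄.
σ₀² = 27.78² = 771.7284, σ² = 16.28² = 265.0384; σ² + n·σ₀² = 265.0384 + 6·771.7284 = 4895.4088.
Posterior precision = 1/σ₀² + n/σ² = 1/771.7284 + 6/265.0384 = (σ² + n·σ₀²)/(σ₀²σ²) = 4895.4088/(771.7284·265.0384); posterior variance σₙ² = σ₀²σ²/(σ² + n·σ₀²) = 771.7284·265.0384/4895.4088 = 41.781528.

41.781528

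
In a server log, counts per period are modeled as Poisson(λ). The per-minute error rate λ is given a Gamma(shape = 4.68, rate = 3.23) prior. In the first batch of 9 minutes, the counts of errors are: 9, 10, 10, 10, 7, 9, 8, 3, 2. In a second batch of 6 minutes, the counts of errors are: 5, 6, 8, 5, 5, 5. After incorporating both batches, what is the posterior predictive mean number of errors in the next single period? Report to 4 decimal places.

With a Gamma(shape α, rate β) prior, the Poisson likelihood is conjugate: the posterior is Gamma(α + ΣXᵢ, β + n).
Batch 1: sum of counts S = 68 over n = 9 minutes.
After batch 1: Gamma(α+S, β+n) = Gamma(4.68+68, 3.23+9) = Gamma(72.68, 12.23).
Batch 2: sum of counts S = 34 over n = 6 minutes.
After batch 2: Gamma(α+S, β+n) = Gamma(72.68+34, 12.23+6) = Gamma(106.68, 18.23).
The predictive distribution for one future period is NegBinom with mean α/β = 5.8519.

5.8519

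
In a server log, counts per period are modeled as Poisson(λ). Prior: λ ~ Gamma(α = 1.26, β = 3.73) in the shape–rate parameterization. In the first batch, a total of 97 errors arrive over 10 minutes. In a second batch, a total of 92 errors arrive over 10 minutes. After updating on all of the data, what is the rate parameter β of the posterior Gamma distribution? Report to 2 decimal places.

23.73

With a Gamma(shape α, rate β) prior, the Poisson likelihood is conjugate: the posterior is Gamma(α + ΣXᵢ, β + n).
After batch 1: Gamma(α+S, β+n) = Gamma(1.26+97, 3.73+10) = Gamma(98.26, 13.73).
After batch 2: Gamma(α+S, β+n) = Gamma(98.26+92, 13.73+10) = Gamma(190.26, 23.73).
Posterior β = 23.73.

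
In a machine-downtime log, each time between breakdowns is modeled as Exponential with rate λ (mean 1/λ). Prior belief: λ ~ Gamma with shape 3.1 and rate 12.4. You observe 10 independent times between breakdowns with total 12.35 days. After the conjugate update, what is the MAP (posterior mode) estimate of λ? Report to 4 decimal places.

0.4889

With a Gamma(shape α, rate β) prior on the exponential rate λ, the posterior after n observations with total T = Σxᵢ is Gamma(α+n, β+T).
Posterior: Gamma(3.1+10, 12.4+12.35) = Gamma(13.1, 24.75).
Mode = (α−1)/β = 0.4889.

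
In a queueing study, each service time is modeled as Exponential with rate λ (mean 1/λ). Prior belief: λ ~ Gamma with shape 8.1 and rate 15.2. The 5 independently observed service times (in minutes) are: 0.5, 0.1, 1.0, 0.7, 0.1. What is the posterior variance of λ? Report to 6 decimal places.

With a Gamma(shape α, rate β) prior on the exponential rate λ, the posterior after n observations with total T = Σxᵢ is Gamma(α+n, β+T).
Sum of observations T = 2.4 minutes; n = 5.
Posterior: Gamma(8.1+5, 15.2+2.4) = Gamma(13.1, 17.6).
Var = α/β² = 0.042291.

0.042291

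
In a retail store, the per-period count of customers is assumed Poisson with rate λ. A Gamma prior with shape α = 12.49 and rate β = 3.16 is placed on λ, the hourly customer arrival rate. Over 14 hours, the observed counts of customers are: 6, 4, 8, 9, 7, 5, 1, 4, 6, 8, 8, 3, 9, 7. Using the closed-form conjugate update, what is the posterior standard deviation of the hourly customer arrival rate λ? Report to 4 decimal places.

With a Gamma(shape α, rate β) prior, the Poisson likelihood is conjugate: the posterior is Gamma(α + ΣXᵢ, β + n).
Sum of counts S = 85 over n = 14 hours.
Posterior: Gamma(α+S, β+n) = Gamma(12.49+85, 3.16+14) = Gamma(97.49, 17.16).
SD = √α/β = √97.49/17.16 = 0.5754.

0.5754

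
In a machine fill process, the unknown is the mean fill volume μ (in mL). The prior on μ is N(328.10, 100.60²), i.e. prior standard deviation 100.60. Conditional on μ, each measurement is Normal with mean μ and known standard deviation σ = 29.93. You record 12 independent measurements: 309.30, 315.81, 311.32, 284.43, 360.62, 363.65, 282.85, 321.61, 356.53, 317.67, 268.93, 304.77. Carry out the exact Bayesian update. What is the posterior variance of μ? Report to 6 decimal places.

74.103799

For Normal data with known variance σ², a Normal(μ₀, σ₀²) prior on μ is conjugate. Posterior precision = 1/σ₀² + n/σ²; posterior mean is the precision-weighted average of μ₀ and x̄.
σ₀² = 100.60² = 10120.36, σ² = 29.93² = 895.8049; σ² + n·σ₀² = 895.8049 + 12·10120.36 = 122340.1249.
Posterior precision = 1/σ₀² + n/σ² = 1/10120.36 + 12/895.8049 = (σ² + n·σ₀²)/(σ₀²σ²) = 122340.1249/(10120.36·895.8049); posterior variance σₙ² = σ₀²σ²/(σ² + n·σ₀²) = 10120.36·895.8049/122340.1249 = 74.103799.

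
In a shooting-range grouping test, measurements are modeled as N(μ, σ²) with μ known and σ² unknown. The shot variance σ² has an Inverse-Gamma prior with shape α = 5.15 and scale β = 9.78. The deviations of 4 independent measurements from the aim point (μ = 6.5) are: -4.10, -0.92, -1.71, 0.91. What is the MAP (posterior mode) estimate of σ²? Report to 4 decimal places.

With known mean μ and an Inverse-Gamma(α, β) prior on σ², the Normal likelihood is conjugate: posterior is Inv-Gamma(α + n/2, β + Σ(xᵢ−μ)²/2).
Σ(xᵢ−μ)² = (-4.10)² + (-0.92)² + (-1.71)² + (0.91)² = 21.4086.
Posterior: Inv-Gamma(5.15 + 4/2, 9.78 + 21.4086/2) = Inv-Gamma(7.15, 20.48430).
Mode = β/(α+1) = 20.48430/8.15 = 2.5134.

2.5134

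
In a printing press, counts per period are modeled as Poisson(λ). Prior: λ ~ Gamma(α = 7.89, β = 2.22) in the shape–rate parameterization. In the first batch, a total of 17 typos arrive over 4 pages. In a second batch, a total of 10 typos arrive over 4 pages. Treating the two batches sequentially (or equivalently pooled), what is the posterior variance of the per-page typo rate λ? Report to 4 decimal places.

0.3340

With a Gamma(shape α, rate β) prior, the Poisson likelihood is conjugate: the posterior is Gamma(α + ΣXᵢ, β + n).
After batch 1: Gamma(α+S, β+n) = Gamma(7.89+17, 2.22+4) = Gamma(24.89, 6.22).
After batch 2: Gamma(α+S, β+n) = Gamma(24.89+10, 6.22+4) = Gamma(34.89, 10.22).
Var = α/β² = 34.89/10.22² = 0.3340.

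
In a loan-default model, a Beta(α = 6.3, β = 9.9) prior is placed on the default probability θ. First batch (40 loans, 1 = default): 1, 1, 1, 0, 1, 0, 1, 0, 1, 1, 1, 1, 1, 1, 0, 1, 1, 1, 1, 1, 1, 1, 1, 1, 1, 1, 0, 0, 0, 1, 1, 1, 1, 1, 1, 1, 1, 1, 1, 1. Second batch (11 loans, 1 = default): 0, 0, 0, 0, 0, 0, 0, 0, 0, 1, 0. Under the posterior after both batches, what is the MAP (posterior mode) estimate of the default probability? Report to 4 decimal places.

The Beta prior is conjugate to a Binomial/Bernoulli likelihood; the update adds successes to α and failures to β.
After batch 1: Beta(6.3+33, 9.9+7) = Beta(39.3, 16.9).
After batch 2: Beta(39.3+1, 16.9+10) = Beta(40.3, 26.9).
Mode of Beta(a,b) for a,b>1 is (a−1)/(a+b−2) = 39.3/65.2 = 0.6028.

0.6028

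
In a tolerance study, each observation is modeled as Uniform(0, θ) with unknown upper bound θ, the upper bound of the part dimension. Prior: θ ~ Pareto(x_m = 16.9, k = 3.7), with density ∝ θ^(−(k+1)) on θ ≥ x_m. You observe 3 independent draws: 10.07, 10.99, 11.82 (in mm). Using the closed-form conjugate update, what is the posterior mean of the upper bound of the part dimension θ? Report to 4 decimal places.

19.8649

A Pareto(scale x_m, shape k) prior on the upper bound θ of Uniform(0, θ) is conjugate: posterior is Pareto(max(x_m, max xᵢ), k + n).
Sample maximum = 11.82; prior scale x_m = 16.9 → posterior scale = max = 16.90.
Posterior shape = 3.7 + 3 = 6.7.
E[θ|data] = k·x_m/(k−1) = 6.7·16.90/5.7 = 19.8649.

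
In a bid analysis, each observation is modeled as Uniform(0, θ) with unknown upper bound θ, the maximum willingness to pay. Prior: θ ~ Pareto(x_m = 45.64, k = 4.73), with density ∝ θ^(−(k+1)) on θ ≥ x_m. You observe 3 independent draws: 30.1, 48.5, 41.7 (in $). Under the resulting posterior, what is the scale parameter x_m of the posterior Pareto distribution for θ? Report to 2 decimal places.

A Pareto(scale x_m, shape k) prior on the upper bound θ of Uniform(0, θ) is conjugate: posterior is Pareto(max(x_m, max xᵢ), k + n).
Sample maximum = 48.5; prior scale x_m = 45.64 → posterior scale = max = 48.50.
Posterior shape = 4.73 + 3 = 7.73.
Posterior scale x_m = 48.50.

48.50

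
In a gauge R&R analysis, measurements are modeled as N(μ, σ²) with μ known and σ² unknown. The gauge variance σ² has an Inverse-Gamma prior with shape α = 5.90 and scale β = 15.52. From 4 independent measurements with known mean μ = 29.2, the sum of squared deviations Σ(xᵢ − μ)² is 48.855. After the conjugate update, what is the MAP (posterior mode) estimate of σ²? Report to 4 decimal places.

With known mean μ and an Inverse-Gamma(α, β) prior on σ², the Normal likelihood is conjugate: posterior is Inv-Gamma(α + n/2, β + Σ(xᵢ−μ)²/2).
Posterior: Inv-Gamma(5.90 + 4/2, 15.52 + 48.855/2) = Inv-Gamma(7.90, 39.9475).
Mode = β/(α+1) = 39.9475/8.90 = 4.4885.

4.4885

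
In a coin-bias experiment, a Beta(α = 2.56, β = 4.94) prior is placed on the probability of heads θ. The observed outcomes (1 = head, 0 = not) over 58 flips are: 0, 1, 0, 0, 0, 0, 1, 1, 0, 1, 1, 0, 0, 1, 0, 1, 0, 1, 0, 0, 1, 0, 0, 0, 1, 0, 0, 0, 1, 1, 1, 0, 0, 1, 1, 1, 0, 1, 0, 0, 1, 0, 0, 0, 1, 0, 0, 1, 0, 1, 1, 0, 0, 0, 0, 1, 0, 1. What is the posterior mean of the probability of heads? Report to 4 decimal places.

0.4055

The Beta prior is conjugate to a Binomial/Bernoulli likelihood; the update adds successes to α and failures to β.
Posterior: Beta(α+k, β+n−k) = Beta(2.56+24, 4.94+34) = Beta(26.56, 38.94).
Posterior mean = α/(α+β) = 26.56/65.50 = 0.4055.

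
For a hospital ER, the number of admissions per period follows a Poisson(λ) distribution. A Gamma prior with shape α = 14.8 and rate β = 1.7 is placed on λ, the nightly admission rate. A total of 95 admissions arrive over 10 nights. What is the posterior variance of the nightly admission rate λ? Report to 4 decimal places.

With a Gamma(shape α, rate β) prior, the Poisson likelihood is conjugate: the posterior is Gamma(α + ΣXᵢ, β + n).
Posterior: Gamma(α+S, β+n) = Gamma(14.8+95, 1.7+10) = Gamma(109.8, 11.7).
Var = α/β² = 109.8/11.7² = 0.8021.

0.8021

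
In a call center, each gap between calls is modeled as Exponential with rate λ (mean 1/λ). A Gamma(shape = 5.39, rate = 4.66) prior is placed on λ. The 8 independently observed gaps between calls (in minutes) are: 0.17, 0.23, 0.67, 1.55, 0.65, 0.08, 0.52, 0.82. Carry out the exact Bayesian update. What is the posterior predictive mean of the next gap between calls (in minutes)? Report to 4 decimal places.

0.7546

With a Gamma(shape α, rate β) prior on the exponential rate λ, the posterior after n observations with total T = Σxᵢ is Gamma(α+n, β+T).
Sum of observations T = 4.69 minutes; n = 8.
Posterior: Gamma(5.39+8, 4.66+4.69) = Gamma(13.39, 9.35).
The predictive distribution for the next observation is Lomax; its mean is β/(α−1) = 9.35/12.39 = 0.7546.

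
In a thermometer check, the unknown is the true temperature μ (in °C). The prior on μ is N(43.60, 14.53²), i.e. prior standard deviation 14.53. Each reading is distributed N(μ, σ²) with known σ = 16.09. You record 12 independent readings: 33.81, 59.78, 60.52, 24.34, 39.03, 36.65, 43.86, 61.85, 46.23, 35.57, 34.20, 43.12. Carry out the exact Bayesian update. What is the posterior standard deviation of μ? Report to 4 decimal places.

4.4242

For Normal data with known variance σ², a Normal(μ₀, σ₀²) prior on μ is conjugate. Posterior precision = 1/σ₀² + n/σ²; posterior mean is the precision-weighted average of μ₀ and x̄.
σ₀² = 14.53² = 211.1209, σ² = 16.09² = 258.8881; σ² + n·σ₀² = 258.8881 + 12·211.1209 = 2792.3389.
Posterior precision = 1/σ₀² + n/σ² = 1/211.1209 + 12/258.8881 = (σ² + n·σ₀²)/(σ₀²σ²) = 2792.3389/(211.1209·258.8881); posterior variance σₙ² = σ₀²σ²/(σ² + n·σ₀²) = 211.1209·258.8881/2792.3389 = 19.573802.
Posterior SD = √σₙ² = √(211.1209·258.8881/2792.3389) = 4.4242.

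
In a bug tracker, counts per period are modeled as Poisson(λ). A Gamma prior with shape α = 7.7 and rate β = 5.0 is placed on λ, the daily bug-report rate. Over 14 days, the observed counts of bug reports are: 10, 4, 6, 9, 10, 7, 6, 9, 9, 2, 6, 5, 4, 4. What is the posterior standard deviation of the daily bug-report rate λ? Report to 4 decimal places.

With a Gamma(shape α, rate β) prior, the Poisson likelihood is conjugate: the posterior is Gamma(α + ΣXᵢ, β + n).
Sum of counts S = 91 over n = 14 days.
Posterior: Gamma(α+S, β+n) = Gamma(7.7+91, 5.0+14) = Gamma(98.7, 19.0).
SD = √α/β = √98.7/19.0 = 0.5229.

0.5229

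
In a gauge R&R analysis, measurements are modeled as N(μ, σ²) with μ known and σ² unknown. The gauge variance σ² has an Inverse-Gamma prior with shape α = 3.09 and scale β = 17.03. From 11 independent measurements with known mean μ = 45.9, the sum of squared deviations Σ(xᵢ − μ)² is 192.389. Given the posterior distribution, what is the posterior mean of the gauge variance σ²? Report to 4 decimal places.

14.9176

With known mean μ and an Inverse-Gamma(α, β) prior on σ², the Normal likelihood is conjugate: posterior is Inv-Gamma(α + n/2, β + Σ(xᵢ−μ)²/2).
Posterior: Inv-Gamma(3.09 + 11/2, 17.03 + 192.389/2) = Inv-Gamma(8.59, 113.2245).
E[σ²|data] = β/(α−1) = 113.2245/7.59 = 14.9176.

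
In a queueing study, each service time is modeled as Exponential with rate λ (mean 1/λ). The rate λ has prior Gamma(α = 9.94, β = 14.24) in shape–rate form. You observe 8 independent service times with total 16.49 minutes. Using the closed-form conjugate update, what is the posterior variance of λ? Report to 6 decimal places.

With a Gamma(shape α, rate β) prior on the exponential rate λ, the posterior after n observations with total T = Σxᵢ is Gamma(α+n, β+T).
Posterior: Gamma(9.94+8, 14.24+16.49) = Gamma(17.94, 30.73).
Var = α/β² = 0.018998.

0.018998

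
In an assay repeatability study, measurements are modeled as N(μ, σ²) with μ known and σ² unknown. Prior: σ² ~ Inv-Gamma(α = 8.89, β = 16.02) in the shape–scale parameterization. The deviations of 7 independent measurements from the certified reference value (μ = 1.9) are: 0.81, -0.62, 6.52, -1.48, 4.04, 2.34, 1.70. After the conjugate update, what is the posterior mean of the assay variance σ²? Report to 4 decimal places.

With known mean μ and an Inverse-Gamma(α, β) prior on σ², the Normal likelihood is conjugate: posterior is Inv-Gamma(α + n/2, β + Σ(xᵢ−μ)²/2).
Σ(xᵢ−μ)² = (0.81)² + (-0.62)² + (6.52)² + (-1.48)² + (4.04)² + (2.34)² + (1.70)² = 70.4285.
Posterior: Inv-Gamma(8.89 + 7/2, 16.02 + 70.4285/2) = Inv-Gamma(12.39, 51.23425).
E[σ²|data] = β/(α−1) = 51.23425/11.39 = 4.4982.

4.4982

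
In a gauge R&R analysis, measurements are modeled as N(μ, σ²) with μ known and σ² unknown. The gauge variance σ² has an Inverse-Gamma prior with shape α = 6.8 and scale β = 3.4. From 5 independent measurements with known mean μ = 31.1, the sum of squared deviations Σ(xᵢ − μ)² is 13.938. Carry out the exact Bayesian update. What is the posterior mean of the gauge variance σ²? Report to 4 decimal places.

1.2493

With known mean μ and an Inverse-Gamma(α, β) prior on σ², the Normal likelihood is conjugate: posterior is Inv-Gamma(α + n/2, β + Σ(xᵢ−μ)²/2).
Posterior: Inv-Gamma(6.8 + 5/2, 3.4 + 13.938/2) = Inv-Gamma(9.30, 10.3690).
E[σ²|data] = β/(α−1) = 10.3690/8.30 = 1.2493.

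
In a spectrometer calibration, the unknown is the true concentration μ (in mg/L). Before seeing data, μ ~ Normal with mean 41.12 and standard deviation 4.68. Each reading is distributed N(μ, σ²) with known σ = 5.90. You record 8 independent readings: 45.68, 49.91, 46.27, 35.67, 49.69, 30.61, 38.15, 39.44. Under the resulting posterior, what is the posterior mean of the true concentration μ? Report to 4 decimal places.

For Normal data with known variance σ², a Normal(μ₀, σ₀²) prior on μ is conjugate. Posterior precision = 1/σ₀² + n/σ²; posterior mean is the precision-weighted average of μ₀ and x̄.
Σxᵢ = 45.68 + 49.91 + 46.27 + 35.67 + 49.69 + 30.61 + 38.15 + 39.44 = 335.42, so n·x̄ = 335.42.
σ₀² = 4.68² = 21.9024, σ² = 5.90² = 34.81; σ² + n·σ₀² = 34.81 + 8·21.9024 = 210.0292.
Posterior mean = (μ₀/σ₀² + n·x̄/σ²)/(1/σ₀² + n/σ²) = (σ²·μ₀ + σ₀²·n·x̄)/(σ² + n·σ₀²) = (34.81·41.12 + 21.9024·335.42)/210.0292 = 8777.890208/210.0292 = 41.7937.

41.7937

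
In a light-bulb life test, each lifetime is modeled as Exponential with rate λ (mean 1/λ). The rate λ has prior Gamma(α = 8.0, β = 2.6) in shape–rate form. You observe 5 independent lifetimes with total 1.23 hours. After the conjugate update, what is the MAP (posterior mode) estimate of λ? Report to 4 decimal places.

With a Gamma(shape α, rate β) prior on the exponential rate λ, the posterior after n observations with total T = Σxᵢ is Gamma(α+n, β+T).
Posterior: Gamma(8.0+5, 2.6+1.23) = Gamma(13.0, 3.83).
Mode = (α−1)/β = 3.1332.

3.1332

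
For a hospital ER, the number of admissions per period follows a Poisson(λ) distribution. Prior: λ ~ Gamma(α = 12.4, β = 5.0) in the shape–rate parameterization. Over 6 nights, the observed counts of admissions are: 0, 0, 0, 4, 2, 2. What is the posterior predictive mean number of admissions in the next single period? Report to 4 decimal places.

With a Gamma(shape α, rate β) prior, the Poisson likelihood is conjugate: the posterior is Gamma(α + ΣXᵢ, β + n).
Sum of counts S = 8 over n = 6 nights.
Posterior: Gamma(α+S, β+n) = Gamma(12.4+8, 5.0+6) = Gamma(20.4, 11.0).
The predictive distribution for one future period is NegBinom with mean α/β = 1.8545.

1.8545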